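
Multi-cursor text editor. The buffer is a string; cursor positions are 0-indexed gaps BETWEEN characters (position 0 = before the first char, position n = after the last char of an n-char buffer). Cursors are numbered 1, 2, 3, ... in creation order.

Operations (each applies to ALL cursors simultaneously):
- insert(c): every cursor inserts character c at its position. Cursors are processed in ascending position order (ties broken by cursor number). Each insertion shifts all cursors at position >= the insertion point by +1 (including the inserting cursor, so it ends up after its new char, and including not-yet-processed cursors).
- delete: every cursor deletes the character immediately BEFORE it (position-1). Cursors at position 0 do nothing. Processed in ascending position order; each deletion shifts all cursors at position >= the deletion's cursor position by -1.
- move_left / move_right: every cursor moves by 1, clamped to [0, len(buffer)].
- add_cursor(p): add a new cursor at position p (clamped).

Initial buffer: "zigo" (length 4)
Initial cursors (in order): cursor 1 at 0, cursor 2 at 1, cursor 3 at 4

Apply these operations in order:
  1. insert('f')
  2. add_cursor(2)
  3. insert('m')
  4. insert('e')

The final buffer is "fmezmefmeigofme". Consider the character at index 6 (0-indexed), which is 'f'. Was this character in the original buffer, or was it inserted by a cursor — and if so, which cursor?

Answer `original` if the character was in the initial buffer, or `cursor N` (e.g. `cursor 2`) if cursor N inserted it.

After op 1 (insert('f')): buffer="fzfigof" (len 7), cursors c1@1 c2@3 c3@7, authorship 1.2...3
After op 2 (add_cursor(2)): buffer="fzfigof" (len 7), cursors c1@1 c4@2 c2@3 c3@7, authorship 1.2...3
After op 3 (insert('m')): buffer="fmzmfmigofm" (len 11), cursors c1@2 c4@4 c2@6 c3@11, authorship 11.422...33
After op 4 (insert('e')): buffer="fmezmefmeigofme" (len 15), cursors c1@3 c4@6 c2@9 c3@15, authorship 111.44222...333
Authorship (.=original, N=cursor N): 1 1 1 . 4 4 2 2 2 . . . 3 3 3
Index 6: author = 2

Answer: cursor 2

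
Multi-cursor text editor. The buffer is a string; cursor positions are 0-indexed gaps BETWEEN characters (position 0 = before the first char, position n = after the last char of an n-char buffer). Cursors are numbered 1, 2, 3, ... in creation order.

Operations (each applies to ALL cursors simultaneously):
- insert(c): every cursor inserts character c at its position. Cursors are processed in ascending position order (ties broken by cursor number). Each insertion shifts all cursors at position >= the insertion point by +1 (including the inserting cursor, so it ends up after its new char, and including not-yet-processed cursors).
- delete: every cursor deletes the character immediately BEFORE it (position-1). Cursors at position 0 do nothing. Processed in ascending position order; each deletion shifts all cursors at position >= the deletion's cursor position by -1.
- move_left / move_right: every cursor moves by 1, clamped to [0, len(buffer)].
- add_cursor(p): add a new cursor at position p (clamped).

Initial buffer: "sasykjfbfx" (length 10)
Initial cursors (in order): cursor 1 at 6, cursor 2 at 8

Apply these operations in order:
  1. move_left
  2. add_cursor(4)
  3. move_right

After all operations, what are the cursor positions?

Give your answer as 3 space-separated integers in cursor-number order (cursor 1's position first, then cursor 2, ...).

After op 1 (move_left): buffer="sasykjfbfx" (len 10), cursors c1@5 c2@7, authorship ..........
After op 2 (add_cursor(4)): buffer="sasykjfbfx" (len 10), cursors c3@4 c1@5 c2@7, authorship ..........
After op 3 (move_right): buffer="sasykjfbfx" (len 10), cursors c3@5 c1@6 c2@8, authorship ..........

Answer: 6 8 5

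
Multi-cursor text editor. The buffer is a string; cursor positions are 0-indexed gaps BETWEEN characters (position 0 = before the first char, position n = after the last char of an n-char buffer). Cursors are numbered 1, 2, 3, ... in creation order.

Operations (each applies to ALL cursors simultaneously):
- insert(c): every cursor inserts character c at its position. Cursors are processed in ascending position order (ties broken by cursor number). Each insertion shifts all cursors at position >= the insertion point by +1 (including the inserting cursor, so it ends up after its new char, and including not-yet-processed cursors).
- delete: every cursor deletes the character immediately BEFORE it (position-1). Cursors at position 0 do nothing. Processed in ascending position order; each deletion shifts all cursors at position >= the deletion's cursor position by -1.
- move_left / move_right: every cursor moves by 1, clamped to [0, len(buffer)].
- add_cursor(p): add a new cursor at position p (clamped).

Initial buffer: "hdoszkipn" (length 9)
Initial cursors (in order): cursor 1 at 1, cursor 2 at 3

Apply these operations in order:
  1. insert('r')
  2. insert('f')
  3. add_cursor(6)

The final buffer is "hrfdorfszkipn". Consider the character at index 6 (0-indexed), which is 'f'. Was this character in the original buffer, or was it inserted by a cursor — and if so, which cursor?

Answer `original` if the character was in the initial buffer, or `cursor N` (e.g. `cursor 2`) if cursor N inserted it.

After op 1 (insert('r')): buffer="hrdorszkipn" (len 11), cursors c1@2 c2@5, authorship .1..2......
After op 2 (insert('f')): buffer="hrfdorfszkipn" (len 13), cursors c1@3 c2@7, authorship .11..22......
After op 3 (add_cursor(6)): buffer="hrfdorfszkipn" (len 13), cursors c1@3 c3@6 c2@7, authorship .11..22......
Authorship (.=original, N=cursor N): . 1 1 . . 2 2 . . . . . .
Index 6: author = 2

Answer: cursor 2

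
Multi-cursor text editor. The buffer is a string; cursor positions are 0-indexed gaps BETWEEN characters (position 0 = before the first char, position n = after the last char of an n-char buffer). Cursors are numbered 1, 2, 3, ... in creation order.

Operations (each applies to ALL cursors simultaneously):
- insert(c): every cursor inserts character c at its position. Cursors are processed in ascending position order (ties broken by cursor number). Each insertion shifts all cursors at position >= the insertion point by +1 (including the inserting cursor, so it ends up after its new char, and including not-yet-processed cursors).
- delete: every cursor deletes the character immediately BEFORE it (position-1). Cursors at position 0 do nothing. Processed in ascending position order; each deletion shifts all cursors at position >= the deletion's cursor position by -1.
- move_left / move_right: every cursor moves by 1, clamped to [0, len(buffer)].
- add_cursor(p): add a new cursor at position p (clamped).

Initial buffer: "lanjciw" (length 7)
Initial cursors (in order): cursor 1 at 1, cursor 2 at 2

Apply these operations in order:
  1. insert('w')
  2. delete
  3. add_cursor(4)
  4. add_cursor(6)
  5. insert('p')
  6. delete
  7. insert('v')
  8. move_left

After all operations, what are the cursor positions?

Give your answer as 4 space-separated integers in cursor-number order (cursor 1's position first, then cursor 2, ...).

Answer: 1 3 6 9

Derivation:
After op 1 (insert('w')): buffer="lwawnjciw" (len 9), cursors c1@2 c2@4, authorship .1.2.....
After op 2 (delete): buffer="lanjciw" (len 7), cursors c1@1 c2@2, authorship .......
After op 3 (add_cursor(4)): buffer="lanjciw" (len 7), cursors c1@1 c2@2 c3@4, authorship .......
After op 4 (add_cursor(6)): buffer="lanjciw" (len 7), cursors c1@1 c2@2 c3@4 c4@6, authorship .......
After op 5 (insert('p')): buffer="lpapnjpcipw" (len 11), cursors c1@2 c2@4 c3@7 c4@10, authorship .1.2..3..4.
After op 6 (delete): buffer="lanjciw" (len 7), cursors c1@1 c2@2 c3@4 c4@6, authorship .......
After op 7 (insert('v')): buffer="lvavnjvcivw" (len 11), cursors c1@2 c2@4 c3@7 c4@10, authorship .1.2..3..4.
After op 8 (move_left): buffer="lvavnjvcivw" (len 11), cursors c1@1 c2@3 c3@6 c4@9, authorship .1.2..3..4.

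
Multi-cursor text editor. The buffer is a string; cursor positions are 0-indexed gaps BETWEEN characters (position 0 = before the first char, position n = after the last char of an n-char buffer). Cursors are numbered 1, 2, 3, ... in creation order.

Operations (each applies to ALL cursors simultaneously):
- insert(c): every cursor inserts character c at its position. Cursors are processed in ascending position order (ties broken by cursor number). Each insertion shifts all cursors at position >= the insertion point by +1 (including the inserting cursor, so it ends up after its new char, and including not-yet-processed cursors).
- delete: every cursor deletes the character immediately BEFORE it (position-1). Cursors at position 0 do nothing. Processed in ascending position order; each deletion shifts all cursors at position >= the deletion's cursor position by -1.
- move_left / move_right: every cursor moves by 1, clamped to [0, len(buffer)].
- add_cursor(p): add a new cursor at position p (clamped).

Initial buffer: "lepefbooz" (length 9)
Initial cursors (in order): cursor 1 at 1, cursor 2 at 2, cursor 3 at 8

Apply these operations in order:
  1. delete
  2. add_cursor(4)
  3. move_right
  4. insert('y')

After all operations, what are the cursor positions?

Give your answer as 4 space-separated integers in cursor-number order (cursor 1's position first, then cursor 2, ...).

Answer: 3 3 10 8

Derivation:
After op 1 (delete): buffer="pefboz" (len 6), cursors c1@0 c2@0 c3@5, authorship ......
After op 2 (add_cursor(4)): buffer="pefboz" (len 6), cursors c1@0 c2@0 c4@4 c3@5, authorship ......
After op 3 (move_right): buffer="pefboz" (len 6), cursors c1@1 c2@1 c4@5 c3@6, authorship ......
After op 4 (insert('y')): buffer="pyyefboyzy" (len 10), cursors c1@3 c2@3 c4@8 c3@10, authorship .12....4.3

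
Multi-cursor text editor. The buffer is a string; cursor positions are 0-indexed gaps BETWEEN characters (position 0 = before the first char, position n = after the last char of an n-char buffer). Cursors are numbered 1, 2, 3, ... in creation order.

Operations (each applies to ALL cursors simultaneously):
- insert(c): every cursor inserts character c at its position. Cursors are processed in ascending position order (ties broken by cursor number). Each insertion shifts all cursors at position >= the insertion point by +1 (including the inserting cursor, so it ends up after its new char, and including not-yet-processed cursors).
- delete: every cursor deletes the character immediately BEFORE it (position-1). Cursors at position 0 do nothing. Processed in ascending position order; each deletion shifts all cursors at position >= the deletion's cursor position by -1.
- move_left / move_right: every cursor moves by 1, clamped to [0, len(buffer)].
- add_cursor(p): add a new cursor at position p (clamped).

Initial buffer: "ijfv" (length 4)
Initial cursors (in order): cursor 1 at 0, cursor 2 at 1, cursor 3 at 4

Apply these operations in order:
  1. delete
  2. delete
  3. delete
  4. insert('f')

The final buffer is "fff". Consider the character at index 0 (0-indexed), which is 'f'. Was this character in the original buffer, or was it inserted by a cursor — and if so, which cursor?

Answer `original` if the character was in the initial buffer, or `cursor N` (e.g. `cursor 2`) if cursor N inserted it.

Answer: cursor 1

Derivation:
After op 1 (delete): buffer="jf" (len 2), cursors c1@0 c2@0 c3@2, authorship ..
After op 2 (delete): buffer="j" (len 1), cursors c1@0 c2@0 c3@1, authorship .
After op 3 (delete): buffer="" (len 0), cursors c1@0 c2@0 c3@0, authorship 
After op 4 (insert('f')): buffer="fff" (len 3), cursors c1@3 c2@3 c3@3, authorship 123
Authorship (.=original, N=cursor N): 1 2 3
Index 0: author = 1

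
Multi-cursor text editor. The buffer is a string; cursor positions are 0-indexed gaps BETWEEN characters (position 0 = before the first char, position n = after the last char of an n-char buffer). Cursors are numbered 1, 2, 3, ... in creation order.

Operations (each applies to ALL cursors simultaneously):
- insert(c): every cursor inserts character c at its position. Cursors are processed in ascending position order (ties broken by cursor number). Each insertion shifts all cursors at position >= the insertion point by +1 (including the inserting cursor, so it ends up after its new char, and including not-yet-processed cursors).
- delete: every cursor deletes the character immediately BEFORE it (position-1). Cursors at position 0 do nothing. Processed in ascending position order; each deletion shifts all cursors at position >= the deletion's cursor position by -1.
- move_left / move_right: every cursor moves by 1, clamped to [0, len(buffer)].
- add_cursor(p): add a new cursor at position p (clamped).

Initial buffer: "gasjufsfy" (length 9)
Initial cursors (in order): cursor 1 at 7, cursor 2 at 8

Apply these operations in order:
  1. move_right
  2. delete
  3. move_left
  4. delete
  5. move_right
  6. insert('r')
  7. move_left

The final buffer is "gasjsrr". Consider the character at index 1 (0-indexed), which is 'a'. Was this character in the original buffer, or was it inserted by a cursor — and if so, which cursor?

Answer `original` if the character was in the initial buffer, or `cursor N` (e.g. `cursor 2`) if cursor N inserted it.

Answer: original

Derivation:
After op 1 (move_right): buffer="gasjufsfy" (len 9), cursors c1@8 c2@9, authorship .........
After op 2 (delete): buffer="gasjufs" (len 7), cursors c1@7 c2@7, authorship .......
After op 3 (move_left): buffer="gasjufs" (len 7), cursors c1@6 c2@6, authorship .......
After op 4 (delete): buffer="gasjs" (len 5), cursors c1@4 c2@4, authorship .....
After op 5 (move_right): buffer="gasjs" (len 5), cursors c1@5 c2@5, authorship .....
After op 6 (insert('r')): buffer="gasjsrr" (len 7), cursors c1@7 c2@7, authorship .....12
After op 7 (move_left): buffer="gasjsrr" (len 7), cursors c1@6 c2@6, authorship .....12
Authorship (.=original, N=cursor N): . . . . . 1 2
Index 1: author = original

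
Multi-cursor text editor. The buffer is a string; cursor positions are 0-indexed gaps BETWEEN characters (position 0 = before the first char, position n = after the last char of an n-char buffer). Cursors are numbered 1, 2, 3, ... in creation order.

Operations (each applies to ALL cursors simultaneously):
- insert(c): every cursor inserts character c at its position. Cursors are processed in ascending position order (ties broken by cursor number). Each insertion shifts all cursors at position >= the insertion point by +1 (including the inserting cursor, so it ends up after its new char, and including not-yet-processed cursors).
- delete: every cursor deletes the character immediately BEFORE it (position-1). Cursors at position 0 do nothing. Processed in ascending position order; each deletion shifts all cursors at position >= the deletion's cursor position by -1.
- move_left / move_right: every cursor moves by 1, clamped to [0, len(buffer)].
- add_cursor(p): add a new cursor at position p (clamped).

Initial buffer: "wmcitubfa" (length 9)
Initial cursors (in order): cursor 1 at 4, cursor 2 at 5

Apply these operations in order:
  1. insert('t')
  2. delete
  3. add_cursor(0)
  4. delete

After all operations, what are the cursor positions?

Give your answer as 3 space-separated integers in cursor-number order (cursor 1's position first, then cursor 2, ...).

Answer: 3 3 0

Derivation:
After op 1 (insert('t')): buffer="wmcitttubfa" (len 11), cursors c1@5 c2@7, authorship ....1.2....
After op 2 (delete): buffer="wmcitubfa" (len 9), cursors c1@4 c2@5, authorship .........
After op 3 (add_cursor(0)): buffer="wmcitubfa" (len 9), cursors c3@0 c1@4 c2@5, authorship .........
After op 4 (delete): buffer="wmcubfa" (len 7), cursors c3@0 c1@3 c2@3, authorship .......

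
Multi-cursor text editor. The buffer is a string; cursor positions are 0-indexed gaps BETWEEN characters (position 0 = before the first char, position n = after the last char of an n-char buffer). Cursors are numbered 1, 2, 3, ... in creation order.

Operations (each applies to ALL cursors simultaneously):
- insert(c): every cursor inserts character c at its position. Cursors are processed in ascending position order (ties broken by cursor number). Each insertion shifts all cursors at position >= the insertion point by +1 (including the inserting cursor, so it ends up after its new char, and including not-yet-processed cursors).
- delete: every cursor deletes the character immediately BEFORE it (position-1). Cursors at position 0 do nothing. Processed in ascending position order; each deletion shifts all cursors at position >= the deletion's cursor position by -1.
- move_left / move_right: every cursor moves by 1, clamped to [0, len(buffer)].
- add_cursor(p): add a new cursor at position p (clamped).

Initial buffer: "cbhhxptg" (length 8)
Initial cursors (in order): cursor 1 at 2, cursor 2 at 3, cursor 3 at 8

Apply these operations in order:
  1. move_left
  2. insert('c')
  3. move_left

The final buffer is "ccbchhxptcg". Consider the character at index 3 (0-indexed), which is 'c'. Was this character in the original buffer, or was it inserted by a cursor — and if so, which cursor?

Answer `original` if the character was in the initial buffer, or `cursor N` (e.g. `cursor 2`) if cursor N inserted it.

After op 1 (move_left): buffer="cbhhxptg" (len 8), cursors c1@1 c2@2 c3@7, authorship ........
After op 2 (insert('c')): buffer="ccbchhxptcg" (len 11), cursors c1@2 c2@4 c3@10, authorship .1.2.....3.
After op 3 (move_left): buffer="ccbchhxptcg" (len 11), cursors c1@1 c2@3 c3@9, authorship .1.2.....3.
Authorship (.=original, N=cursor N): . 1 . 2 . . . . . 3 .
Index 3: author = 2

Answer: cursor 2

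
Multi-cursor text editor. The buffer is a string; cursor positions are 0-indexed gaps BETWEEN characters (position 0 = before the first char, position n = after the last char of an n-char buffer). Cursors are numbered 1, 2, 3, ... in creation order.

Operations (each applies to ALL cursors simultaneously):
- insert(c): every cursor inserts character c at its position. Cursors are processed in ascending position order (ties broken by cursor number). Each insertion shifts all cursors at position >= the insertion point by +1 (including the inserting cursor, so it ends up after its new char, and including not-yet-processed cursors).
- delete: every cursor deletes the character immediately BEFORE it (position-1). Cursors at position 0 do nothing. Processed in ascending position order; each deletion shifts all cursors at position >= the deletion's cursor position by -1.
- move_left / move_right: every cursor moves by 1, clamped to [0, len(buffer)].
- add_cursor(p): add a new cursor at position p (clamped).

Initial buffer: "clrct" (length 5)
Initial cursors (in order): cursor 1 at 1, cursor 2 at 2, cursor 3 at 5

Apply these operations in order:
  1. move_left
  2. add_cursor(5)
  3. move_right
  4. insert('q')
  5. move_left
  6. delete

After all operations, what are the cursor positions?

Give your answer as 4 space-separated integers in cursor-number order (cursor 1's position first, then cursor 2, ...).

After op 1 (move_left): buffer="clrct" (len 5), cursors c1@0 c2@1 c3@4, authorship .....
After op 2 (add_cursor(5)): buffer="clrct" (len 5), cursors c1@0 c2@1 c3@4 c4@5, authorship .....
After op 3 (move_right): buffer="clrct" (len 5), cursors c1@1 c2@2 c3@5 c4@5, authorship .....
After op 4 (insert('q')): buffer="cqlqrctqq" (len 9), cursors c1@2 c2@4 c3@9 c4@9, authorship .1.2...34
After op 5 (move_left): buffer="cqlqrctqq" (len 9), cursors c1@1 c2@3 c3@8 c4@8, authorship .1.2...34
After op 6 (delete): buffer="qqrcq" (len 5), cursors c1@0 c2@1 c3@4 c4@4, authorship 12..4

Answer: 0 1 4 4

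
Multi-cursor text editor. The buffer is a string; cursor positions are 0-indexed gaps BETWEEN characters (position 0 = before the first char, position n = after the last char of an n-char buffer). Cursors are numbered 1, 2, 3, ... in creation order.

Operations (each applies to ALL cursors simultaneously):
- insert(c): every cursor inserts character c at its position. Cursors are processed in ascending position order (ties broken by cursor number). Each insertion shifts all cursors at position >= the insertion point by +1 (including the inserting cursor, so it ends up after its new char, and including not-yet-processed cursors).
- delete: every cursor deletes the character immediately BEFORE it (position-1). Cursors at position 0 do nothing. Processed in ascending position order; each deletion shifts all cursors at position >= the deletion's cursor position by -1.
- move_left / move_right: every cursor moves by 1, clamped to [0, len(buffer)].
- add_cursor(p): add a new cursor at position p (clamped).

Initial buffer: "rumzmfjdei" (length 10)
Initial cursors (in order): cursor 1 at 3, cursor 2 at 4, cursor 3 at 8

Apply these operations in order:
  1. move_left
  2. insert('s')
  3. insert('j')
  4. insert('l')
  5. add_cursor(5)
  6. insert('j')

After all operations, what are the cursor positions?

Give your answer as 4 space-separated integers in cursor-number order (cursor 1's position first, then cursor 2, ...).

After op 1 (move_left): buffer="rumzmfjdei" (len 10), cursors c1@2 c2@3 c3@7, authorship ..........
After op 2 (insert('s')): buffer="rusmszmfjsdei" (len 13), cursors c1@3 c2@5 c3@10, authorship ..1.2....3...
After op 3 (insert('j')): buffer="rusjmsjzmfjsjdei" (len 16), cursors c1@4 c2@7 c3@13, authorship ..11.22....33...
After op 4 (insert('l')): buffer="rusjlmsjlzmfjsjldei" (len 19), cursors c1@5 c2@9 c3@16, authorship ..111.222....333...
After op 5 (add_cursor(5)): buffer="rusjlmsjlzmfjsjldei" (len 19), cursors c1@5 c4@5 c2@9 c3@16, authorship ..111.222....333...
After op 6 (insert('j')): buffer="rusjljjmsjljzmfjsjljdei" (len 23), cursors c1@7 c4@7 c2@12 c3@20, authorship ..11114.2222....3333...

Answer: 7 12 20 7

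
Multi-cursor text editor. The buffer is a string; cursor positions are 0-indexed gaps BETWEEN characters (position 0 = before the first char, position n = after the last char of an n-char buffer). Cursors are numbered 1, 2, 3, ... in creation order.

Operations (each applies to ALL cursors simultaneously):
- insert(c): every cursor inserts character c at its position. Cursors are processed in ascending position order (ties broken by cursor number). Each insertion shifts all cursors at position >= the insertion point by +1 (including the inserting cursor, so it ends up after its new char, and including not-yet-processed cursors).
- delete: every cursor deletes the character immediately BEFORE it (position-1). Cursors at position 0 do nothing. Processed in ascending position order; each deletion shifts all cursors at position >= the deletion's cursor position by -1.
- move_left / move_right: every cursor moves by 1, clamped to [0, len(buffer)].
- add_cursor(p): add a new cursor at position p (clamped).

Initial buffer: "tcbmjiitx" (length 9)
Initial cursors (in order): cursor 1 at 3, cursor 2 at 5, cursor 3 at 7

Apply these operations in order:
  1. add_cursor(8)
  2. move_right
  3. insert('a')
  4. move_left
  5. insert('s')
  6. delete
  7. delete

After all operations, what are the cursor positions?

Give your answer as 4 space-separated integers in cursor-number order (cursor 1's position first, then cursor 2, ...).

After op 1 (add_cursor(8)): buffer="tcbmjiitx" (len 9), cursors c1@3 c2@5 c3@7 c4@8, authorship .........
After op 2 (move_right): buffer="tcbmjiitx" (len 9), cursors c1@4 c2@6 c3@8 c4@9, authorship .........
After op 3 (insert('a')): buffer="tcbmajiaitaxa" (len 13), cursors c1@5 c2@8 c3@11 c4@13, authorship ....1..2..3.4
After op 4 (move_left): buffer="tcbmajiaitaxa" (len 13), cursors c1@4 c2@7 c3@10 c4@12, authorship ....1..2..3.4
After op 5 (insert('s')): buffer="tcbmsajisaitsaxsa" (len 17), cursors c1@5 c2@9 c3@13 c4@16, authorship ....11..22..33.44
After op 6 (delete): buffer="tcbmajiaitaxa" (len 13), cursors c1@4 c2@7 c3@10 c4@12, authorship ....1..2..3.4
After op 7 (delete): buffer="tcbajaiaa" (len 9), cursors c1@3 c2@5 c3@7 c4@8, authorship ...1.2.34

Answer: 3 5 7 8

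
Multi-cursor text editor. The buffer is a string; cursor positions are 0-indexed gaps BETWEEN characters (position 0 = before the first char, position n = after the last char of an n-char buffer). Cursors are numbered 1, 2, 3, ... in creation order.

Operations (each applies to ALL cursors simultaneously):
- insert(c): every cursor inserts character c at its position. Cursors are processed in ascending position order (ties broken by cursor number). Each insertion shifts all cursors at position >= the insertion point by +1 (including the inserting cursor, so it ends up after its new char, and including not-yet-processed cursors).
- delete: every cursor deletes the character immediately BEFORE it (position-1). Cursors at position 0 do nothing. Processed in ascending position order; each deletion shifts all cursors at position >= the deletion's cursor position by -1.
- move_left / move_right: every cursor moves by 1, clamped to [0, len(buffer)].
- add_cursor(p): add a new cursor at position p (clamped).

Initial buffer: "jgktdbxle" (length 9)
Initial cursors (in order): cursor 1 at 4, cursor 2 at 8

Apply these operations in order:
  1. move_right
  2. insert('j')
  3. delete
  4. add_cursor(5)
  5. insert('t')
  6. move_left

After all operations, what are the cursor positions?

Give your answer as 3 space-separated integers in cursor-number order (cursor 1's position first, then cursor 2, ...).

After op 1 (move_right): buffer="jgktdbxle" (len 9), cursors c1@5 c2@9, authorship .........
After op 2 (insert('j')): buffer="jgktdjbxlej" (len 11), cursors c1@6 c2@11, authorship .....1....2
After op 3 (delete): buffer="jgktdbxle" (len 9), cursors c1@5 c2@9, authorship .........
After op 4 (add_cursor(5)): buffer="jgktdbxle" (len 9), cursors c1@5 c3@5 c2@9, authorship .........
After op 5 (insert('t')): buffer="jgktdttbxlet" (len 12), cursors c1@7 c3@7 c2@12, authorship .....13....2
After op 6 (move_left): buffer="jgktdttbxlet" (len 12), cursors c1@6 c3@6 c2@11, authorship .....13....2

Answer: 6 11 6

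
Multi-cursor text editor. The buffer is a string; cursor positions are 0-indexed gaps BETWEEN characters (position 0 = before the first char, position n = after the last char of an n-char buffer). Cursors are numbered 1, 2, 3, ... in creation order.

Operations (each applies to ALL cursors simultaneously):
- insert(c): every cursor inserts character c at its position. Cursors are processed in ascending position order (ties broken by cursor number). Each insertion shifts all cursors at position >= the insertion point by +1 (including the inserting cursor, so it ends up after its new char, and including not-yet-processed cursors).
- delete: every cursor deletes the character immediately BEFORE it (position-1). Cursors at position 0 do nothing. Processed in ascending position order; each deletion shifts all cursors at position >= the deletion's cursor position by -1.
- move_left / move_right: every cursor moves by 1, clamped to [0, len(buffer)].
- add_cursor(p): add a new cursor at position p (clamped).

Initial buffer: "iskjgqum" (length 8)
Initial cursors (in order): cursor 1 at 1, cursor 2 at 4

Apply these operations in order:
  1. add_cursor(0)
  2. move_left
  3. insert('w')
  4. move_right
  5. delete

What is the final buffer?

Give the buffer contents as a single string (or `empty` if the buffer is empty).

Answer: wskwgqum

Derivation:
After op 1 (add_cursor(0)): buffer="iskjgqum" (len 8), cursors c3@0 c1@1 c2@4, authorship ........
After op 2 (move_left): buffer="iskjgqum" (len 8), cursors c1@0 c3@0 c2@3, authorship ........
After op 3 (insert('w')): buffer="wwiskwjgqum" (len 11), cursors c1@2 c3@2 c2@6, authorship 13...2.....
After op 4 (move_right): buffer="wwiskwjgqum" (len 11), cursors c1@3 c3@3 c2@7, authorship 13...2.....
After op 5 (delete): buffer="wskwgqum" (len 8), cursors c1@1 c3@1 c2@4, authorship 1..2....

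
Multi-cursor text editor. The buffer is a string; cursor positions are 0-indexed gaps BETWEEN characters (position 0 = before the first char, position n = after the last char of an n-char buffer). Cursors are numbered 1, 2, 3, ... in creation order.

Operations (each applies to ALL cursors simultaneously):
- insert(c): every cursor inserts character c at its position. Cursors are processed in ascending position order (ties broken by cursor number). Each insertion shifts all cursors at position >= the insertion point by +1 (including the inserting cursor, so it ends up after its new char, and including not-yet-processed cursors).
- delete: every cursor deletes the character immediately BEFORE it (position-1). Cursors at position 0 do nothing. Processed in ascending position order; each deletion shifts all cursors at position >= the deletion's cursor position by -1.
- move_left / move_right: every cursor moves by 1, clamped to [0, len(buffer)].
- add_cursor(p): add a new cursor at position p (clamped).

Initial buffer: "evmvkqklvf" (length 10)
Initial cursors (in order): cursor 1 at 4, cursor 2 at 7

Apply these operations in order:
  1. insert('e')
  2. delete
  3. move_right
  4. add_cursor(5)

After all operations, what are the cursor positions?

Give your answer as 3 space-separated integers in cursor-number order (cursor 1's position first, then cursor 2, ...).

After op 1 (insert('e')): buffer="evmvekqkelvf" (len 12), cursors c1@5 c2@9, authorship ....1...2...
After op 2 (delete): buffer="evmvkqklvf" (len 10), cursors c1@4 c2@7, authorship ..........
After op 3 (move_right): buffer="evmvkqklvf" (len 10), cursors c1@5 c2@8, authorship ..........
After op 4 (add_cursor(5)): buffer="evmvkqklvf" (len 10), cursors c1@5 c3@5 c2@8, authorship ..........

Answer: 5 8 5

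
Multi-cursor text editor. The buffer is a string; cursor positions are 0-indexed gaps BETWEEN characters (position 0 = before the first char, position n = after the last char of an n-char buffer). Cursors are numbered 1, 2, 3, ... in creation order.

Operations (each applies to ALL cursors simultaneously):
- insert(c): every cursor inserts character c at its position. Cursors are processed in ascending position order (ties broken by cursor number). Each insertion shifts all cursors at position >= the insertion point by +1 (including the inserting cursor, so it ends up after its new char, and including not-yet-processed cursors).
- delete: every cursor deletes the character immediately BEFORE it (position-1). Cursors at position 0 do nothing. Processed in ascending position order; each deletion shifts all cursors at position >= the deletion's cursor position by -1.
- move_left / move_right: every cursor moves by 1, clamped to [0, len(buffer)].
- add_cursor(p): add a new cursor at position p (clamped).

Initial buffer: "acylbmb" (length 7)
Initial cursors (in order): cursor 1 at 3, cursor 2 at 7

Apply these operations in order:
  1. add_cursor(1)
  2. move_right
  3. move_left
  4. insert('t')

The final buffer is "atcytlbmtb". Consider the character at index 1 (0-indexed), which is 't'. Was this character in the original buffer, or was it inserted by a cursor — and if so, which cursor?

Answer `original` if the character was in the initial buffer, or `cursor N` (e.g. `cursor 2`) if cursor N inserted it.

Answer: cursor 3

Derivation:
After op 1 (add_cursor(1)): buffer="acylbmb" (len 7), cursors c3@1 c1@3 c2@7, authorship .......
After op 2 (move_right): buffer="acylbmb" (len 7), cursors c3@2 c1@4 c2@7, authorship .......
After op 3 (move_left): buffer="acylbmb" (len 7), cursors c3@1 c1@3 c2@6, authorship .......
After op 4 (insert('t')): buffer="atcytlbmtb" (len 10), cursors c3@2 c1@5 c2@9, authorship .3..1...2.
Authorship (.=original, N=cursor N): . 3 . . 1 . . . 2 .
Index 1: author = 3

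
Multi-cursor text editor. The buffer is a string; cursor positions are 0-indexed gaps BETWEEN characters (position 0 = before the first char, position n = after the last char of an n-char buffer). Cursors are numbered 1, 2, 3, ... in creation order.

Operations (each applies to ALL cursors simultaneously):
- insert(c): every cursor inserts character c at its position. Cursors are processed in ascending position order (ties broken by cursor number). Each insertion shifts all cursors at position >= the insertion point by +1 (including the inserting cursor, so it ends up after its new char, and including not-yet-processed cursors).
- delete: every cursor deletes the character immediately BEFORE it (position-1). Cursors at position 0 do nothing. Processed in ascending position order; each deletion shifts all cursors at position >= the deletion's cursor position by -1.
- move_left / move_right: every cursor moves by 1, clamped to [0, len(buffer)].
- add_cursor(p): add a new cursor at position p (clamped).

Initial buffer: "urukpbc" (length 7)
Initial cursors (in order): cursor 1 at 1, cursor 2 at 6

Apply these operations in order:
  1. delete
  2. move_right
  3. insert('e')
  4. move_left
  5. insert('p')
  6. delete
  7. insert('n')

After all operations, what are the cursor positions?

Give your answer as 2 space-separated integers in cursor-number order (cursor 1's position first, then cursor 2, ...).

After op 1 (delete): buffer="rukpc" (len 5), cursors c1@0 c2@4, authorship .....
After op 2 (move_right): buffer="rukpc" (len 5), cursors c1@1 c2@5, authorship .....
After op 3 (insert('e')): buffer="reukpce" (len 7), cursors c1@2 c2@7, authorship .1....2
After op 4 (move_left): buffer="reukpce" (len 7), cursors c1@1 c2@6, authorship .1....2
After op 5 (insert('p')): buffer="rpeukpcpe" (len 9), cursors c1@2 c2@8, authorship .11....22
After op 6 (delete): buffer="reukpce" (len 7), cursors c1@1 c2@6, authorship .1....2
After op 7 (insert('n')): buffer="rneukpcne" (len 9), cursors c1@2 c2@8, authorship .11....22

Answer: 2 8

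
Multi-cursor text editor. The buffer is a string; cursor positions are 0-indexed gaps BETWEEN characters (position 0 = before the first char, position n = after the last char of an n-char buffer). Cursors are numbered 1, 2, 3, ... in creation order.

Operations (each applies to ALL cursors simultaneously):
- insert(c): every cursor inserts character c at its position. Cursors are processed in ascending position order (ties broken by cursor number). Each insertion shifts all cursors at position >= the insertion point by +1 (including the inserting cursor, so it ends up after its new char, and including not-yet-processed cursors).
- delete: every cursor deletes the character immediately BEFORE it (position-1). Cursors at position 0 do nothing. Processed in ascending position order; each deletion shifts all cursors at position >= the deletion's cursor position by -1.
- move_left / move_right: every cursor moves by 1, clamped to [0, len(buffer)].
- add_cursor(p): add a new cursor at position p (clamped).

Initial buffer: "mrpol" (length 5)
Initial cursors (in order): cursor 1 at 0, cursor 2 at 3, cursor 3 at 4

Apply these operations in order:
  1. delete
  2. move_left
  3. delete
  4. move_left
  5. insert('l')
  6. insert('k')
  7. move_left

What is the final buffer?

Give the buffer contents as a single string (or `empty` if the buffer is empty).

Answer: lllkkkrl

Derivation:
After op 1 (delete): buffer="mrl" (len 3), cursors c1@0 c2@2 c3@2, authorship ...
After op 2 (move_left): buffer="mrl" (len 3), cursors c1@0 c2@1 c3@1, authorship ...
After op 3 (delete): buffer="rl" (len 2), cursors c1@0 c2@0 c3@0, authorship ..
After op 4 (move_left): buffer="rl" (len 2), cursors c1@0 c2@0 c3@0, authorship ..
After op 5 (insert('l')): buffer="lllrl" (len 5), cursors c1@3 c2@3 c3@3, authorship 123..
After op 6 (insert('k')): buffer="lllkkkrl" (len 8), cursors c1@6 c2@6 c3@6, authorship 123123..
After op 7 (move_left): buffer="lllkkkrl" (len 8), cursors c1@5 c2@5 c3@5, authorship 123123..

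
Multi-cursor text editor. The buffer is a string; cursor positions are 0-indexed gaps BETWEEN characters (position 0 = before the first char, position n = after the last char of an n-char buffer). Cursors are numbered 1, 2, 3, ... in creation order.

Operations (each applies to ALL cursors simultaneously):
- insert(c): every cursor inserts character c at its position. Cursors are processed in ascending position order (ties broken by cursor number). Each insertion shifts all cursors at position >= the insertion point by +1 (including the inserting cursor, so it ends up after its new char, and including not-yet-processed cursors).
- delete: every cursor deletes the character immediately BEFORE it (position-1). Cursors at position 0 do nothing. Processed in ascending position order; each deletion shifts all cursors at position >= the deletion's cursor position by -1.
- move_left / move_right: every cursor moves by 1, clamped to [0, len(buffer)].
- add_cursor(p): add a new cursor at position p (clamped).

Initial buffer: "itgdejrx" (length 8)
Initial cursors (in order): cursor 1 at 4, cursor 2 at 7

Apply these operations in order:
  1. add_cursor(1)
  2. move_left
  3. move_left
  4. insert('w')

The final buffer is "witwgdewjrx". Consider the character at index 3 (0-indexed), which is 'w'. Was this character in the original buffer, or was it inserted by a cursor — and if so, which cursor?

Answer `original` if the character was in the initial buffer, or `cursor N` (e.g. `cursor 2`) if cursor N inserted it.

Answer: cursor 1

Derivation:
After op 1 (add_cursor(1)): buffer="itgdejrx" (len 8), cursors c3@1 c1@4 c2@7, authorship ........
After op 2 (move_left): buffer="itgdejrx" (len 8), cursors c3@0 c1@3 c2@6, authorship ........
After op 3 (move_left): buffer="itgdejrx" (len 8), cursors c3@0 c1@2 c2@5, authorship ........
After op 4 (insert('w')): buffer="witwgdewjrx" (len 11), cursors c3@1 c1@4 c2@8, authorship 3..1...2...
Authorship (.=original, N=cursor N): 3 . . 1 . . . 2 . . .
Index 3: author = 1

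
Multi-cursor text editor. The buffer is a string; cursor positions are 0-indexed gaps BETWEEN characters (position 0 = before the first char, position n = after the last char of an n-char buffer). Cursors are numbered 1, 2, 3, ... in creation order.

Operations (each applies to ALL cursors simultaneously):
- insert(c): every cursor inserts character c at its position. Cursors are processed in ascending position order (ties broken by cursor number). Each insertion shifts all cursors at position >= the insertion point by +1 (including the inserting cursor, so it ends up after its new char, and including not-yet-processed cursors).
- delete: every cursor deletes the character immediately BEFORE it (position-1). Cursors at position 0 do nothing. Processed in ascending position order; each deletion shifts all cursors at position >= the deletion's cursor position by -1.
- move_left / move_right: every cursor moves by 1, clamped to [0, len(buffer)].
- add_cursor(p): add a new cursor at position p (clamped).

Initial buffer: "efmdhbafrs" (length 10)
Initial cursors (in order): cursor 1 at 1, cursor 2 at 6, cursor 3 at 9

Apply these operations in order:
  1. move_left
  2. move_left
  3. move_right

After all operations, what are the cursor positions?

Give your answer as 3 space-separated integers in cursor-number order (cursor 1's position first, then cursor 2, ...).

Answer: 1 5 8

Derivation:
After op 1 (move_left): buffer="efmdhbafrs" (len 10), cursors c1@0 c2@5 c3@8, authorship ..........
After op 2 (move_left): buffer="efmdhbafrs" (len 10), cursors c1@0 c2@4 c3@7, authorship ..........
After op 3 (move_right): buffer="efmdhbafrs" (len 10), cursors c1@1 c2@5 c3@8, authorship ..........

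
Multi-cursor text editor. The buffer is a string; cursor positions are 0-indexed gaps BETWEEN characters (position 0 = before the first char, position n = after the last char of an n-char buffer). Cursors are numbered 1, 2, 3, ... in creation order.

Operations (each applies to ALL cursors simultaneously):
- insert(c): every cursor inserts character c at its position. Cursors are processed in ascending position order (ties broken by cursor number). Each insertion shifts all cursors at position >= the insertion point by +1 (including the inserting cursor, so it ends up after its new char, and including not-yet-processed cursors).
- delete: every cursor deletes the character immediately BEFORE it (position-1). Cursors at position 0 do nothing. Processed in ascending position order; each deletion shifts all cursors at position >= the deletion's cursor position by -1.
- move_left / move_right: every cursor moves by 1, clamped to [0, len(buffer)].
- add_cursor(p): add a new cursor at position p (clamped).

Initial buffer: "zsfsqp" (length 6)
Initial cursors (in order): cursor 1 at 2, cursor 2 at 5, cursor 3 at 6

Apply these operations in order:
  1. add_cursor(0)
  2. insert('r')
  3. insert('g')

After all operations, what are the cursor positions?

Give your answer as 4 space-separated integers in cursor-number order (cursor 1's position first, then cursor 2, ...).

Answer: 6 11 14 2

Derivation:
After op 1 (add_cursor(0)): buffer="zsfsqp" (len 6), cursors c4@0 c1@2 c2@5 c3@6, authorship ......
After op 2 (insert('r')): buffer="rzsrfsqrpr" (len 10), cursors c4@1 c1@4 c2@8 c3@10, authorship 4..1...2.3
After op 3 (insert('g')): buffer="rgzsrgfsqrgprg" (len 14), cursors c4@2 c1@6 c2@11 c3@14, authorship 44..11...22.33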